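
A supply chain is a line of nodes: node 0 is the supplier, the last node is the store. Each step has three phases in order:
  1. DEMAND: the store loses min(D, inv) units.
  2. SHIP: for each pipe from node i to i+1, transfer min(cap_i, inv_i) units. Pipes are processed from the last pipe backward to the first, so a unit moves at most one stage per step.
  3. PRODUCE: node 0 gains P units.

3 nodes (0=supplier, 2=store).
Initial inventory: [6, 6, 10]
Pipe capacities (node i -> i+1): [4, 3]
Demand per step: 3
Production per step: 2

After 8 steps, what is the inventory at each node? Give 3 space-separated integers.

Step 1: demand=3,sold=3 ship[1->2]=3 ship[0->1]=4 prod=2 -> inv=[4 7 10]
Step 2: demand=3,sold=3 ship[1->2]=3 ship[0->1]=4 prod=2 -> inv=[2 8 10]
Step 3: demand=3,sold=3 ship[1->2]=3 ship[0->1]=2 prod=2 -> inv=[2 7 10]
Step 4: demand=3,sold=3 ship[1->2]=3 ship[0->1]=2 prod=2 -> inv=[2 6 10]
Step 5: demand=3,sold=3 ship[1->2]=3 ship[0->1]=2 prod=2 -> inv=[2 5 10]
Step 6: demand=3,sold=3 ship[1->2]=3 ship[0->1]=2 prod=2 -> inv=[2 4 10]
Step 7: demand=3,sold=3 ship[1->2]=3 ship[0->1]=2 prod=2 -> inv=[2 3 10]
Step 8: demand=3,sold=3 ship[1->2]=3 ship[0->1]=2 prod=2 -> inv=[2 2 10]

2 2 10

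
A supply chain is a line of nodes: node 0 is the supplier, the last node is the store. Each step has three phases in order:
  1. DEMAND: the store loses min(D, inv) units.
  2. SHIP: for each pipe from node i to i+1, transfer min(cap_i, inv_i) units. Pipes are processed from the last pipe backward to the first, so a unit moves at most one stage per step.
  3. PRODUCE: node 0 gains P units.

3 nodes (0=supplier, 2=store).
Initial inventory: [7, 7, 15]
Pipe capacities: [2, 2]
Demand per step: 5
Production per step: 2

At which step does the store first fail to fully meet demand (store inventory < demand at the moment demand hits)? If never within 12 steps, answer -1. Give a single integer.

Step 1: demand=5,sold=5 ship[1->2]=2 ship[0->1]=2 prod=2 -> [7 7 12]
Step 2: demand=5,sold=5 ship[1->2]=2 ship[0->1]=2 prod=2 -> [7 7 9]
Step 3: demand=5,sold=5 ship[1->2]=2 ship[0->1]=2 prod=2 -> [7 7 6]
Step 4: demand=5,sold=5 ship[1->2]=2 ship[0->1]=2 prod=2 -> [7 7 3]
Step 5: demand=5,sold=3 ship[1->2]=2 ship[0->1]=2 prod=2 -> [7 7 2]
Step 6: demand=5,sold=2 ship[1->2]=2 ship[0->1]=2 prod=2 -> [7 7 2]
Step 7: demand=5,sold=2 ship[1->2]=2 ship[0->1]=2 prod=2 -> [7 7 2]
Step 8: demand=5,sold=2 ship[1->2]=2 ship[0->1]=2 prod=2 -> [7 7 2]
Step 9: demand=5,sold=2 ship[1->2]=2 ship[0->1]=2 prod=2 -> [7 7 2]
Step 10: demand=5,sold=2 ship[1->2]=2 ship[0->1]=2 prod=2 -> [7 7 2]
Step 11: demand=5,sold=2 ship[1->2]=2 ship[0->1]=2 prod=2 -> [7 7 2]
Step 12: demand=5,sold=2 ship[1->2]=2 ship[0->1]=2 prod=2 -> [7 7 2]
First stockout at step 5

5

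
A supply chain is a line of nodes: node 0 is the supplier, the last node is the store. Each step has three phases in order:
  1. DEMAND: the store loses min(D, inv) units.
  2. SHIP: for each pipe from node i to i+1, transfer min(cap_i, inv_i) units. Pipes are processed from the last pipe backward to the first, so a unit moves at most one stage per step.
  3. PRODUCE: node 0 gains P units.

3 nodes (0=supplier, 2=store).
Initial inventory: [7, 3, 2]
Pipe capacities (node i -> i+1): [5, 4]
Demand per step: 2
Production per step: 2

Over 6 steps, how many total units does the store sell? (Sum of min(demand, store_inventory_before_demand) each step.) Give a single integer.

Step 1: sold=2 (running total=2) -> [4 5 3]
Step 2: sold=2 (running total=4) -> [2 5 5]
Step 3: sold=2 (running total=6) -> [2 3 7]
Step 4: sold=2 (running total=8) -> [2 2 8]
Step 5: sold=2 (running total=10) -> [2 2 8]
Step 6: sold=2 (running total=12) -> [2 2 8]

Answer: 12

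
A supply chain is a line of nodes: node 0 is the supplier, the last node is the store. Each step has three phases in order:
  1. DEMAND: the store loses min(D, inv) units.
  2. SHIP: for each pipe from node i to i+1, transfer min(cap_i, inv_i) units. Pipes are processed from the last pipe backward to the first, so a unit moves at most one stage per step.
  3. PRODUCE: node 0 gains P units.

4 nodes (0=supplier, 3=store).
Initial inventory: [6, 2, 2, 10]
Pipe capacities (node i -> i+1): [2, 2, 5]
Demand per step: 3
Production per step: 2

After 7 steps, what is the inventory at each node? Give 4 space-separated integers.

Step 1: demand=3,sold=3 ship[2->3]=2 ship[1->2]=2 ship[0->1]=2 prod=2 -> inv=[6 2 2 9]
Step 2: demand=3,sold=3 ship[2->3]=2 ship[1->2]=2 ship[0->1]=2 prod=2 -> inv=[6 2 2 8]
Step 3: demand=3,sold=3 ship[2->3]=2 ship[1->2]=2 ship[0->1]=2 prod=2 -> inv=[6 2 2 7]
Step 4: demand=3,sold=3 ship[2->3]=2 ship[1->2]=2 ship[0->1]=2 prod=2 -> inv=[6 2 2 6]
Step 5: demand=3,sold=3 ship[2->3]=2 ship[1->2]=2 ship[0->1]=2 prod=2 -> inv=[6 2 2 5]
Step 6: demand=3,sold=3 ship[2->3]=2 ship[1->2]=2 ship[0->1]=2 prod=2 -> inv=[6 2 2 4]
Step 7: demand=3,sold=3 ship[2->3]=2 ship[1->2]=2 ship[0->1]=2 prod=2 -> inv=[6 2 2 3]

6 2 2 3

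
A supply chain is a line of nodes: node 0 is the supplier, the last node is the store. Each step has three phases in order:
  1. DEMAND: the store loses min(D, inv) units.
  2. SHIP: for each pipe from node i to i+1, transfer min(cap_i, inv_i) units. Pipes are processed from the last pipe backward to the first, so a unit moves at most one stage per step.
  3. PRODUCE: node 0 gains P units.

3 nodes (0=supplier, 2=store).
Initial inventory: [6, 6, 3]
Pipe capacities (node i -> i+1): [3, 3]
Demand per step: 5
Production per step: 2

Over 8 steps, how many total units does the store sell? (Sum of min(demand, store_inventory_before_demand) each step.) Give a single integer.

Answer: 24

Derivation:
Step 1: sold=3 (running total=3) -> [5 6 3]
Step 2: sold=3 (running total=6) -> [4 6 3]
Step 3: sold=3 (running total=9) -> [3 6 3]
Step 4: sold=3 (running total=12) -> [2 6 3]
Step 5: sold=3 (running total=15) -> [2 5 3]
Step 6: sold=3 (running total=18) -> [2 4 3]
Step 7: sold=3 (running total=21) -> [2 3 3]
Step 8: sold=3 (running total=24) -> [2 2 3]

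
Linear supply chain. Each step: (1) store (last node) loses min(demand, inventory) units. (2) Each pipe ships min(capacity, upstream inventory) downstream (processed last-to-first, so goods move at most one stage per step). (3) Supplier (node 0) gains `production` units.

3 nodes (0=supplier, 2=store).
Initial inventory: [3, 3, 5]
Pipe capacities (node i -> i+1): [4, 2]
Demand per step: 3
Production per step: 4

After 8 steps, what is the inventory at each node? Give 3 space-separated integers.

Step 1: demand=3,sold=3 ship[1->2]=2 ship[0->1]=3 prod=4 -> inv=[4 4 4]
Step 2: demand=3,sold=3 ship[1->2]=2 ship[0->1]=4 prod=4 -> inv=[4 6 3]
Step 3: demand=3,sold=3 ship[1->2]=2 ship[0->1]=4 prod=4 -> inv=[4 8 2]
Step 4: demand=3,sold=2 ship[1->2]=2 ship[0->1]=4 prod=4 -> inv=[4 10 2]
Step 5: demand=3,sold=2 ship[1->2]=2 ship[0->1]=4 prod=4 -> inv=[4 12 2]
Step 6: demand=3,sold=2 ship[1->2]=2 ship[0->1]=4 prod=4 -> inv=[4 14 2]
Step 7: demand=3,sold=2 ship[1->2]=2 ship[0->1]=4 prod=4 -> inv=[4 16 2]
Step 8: demand=3,sold=2 ship[1->2]=2 ship[0->1]=4 prod=4 -> inv=[4 18 2]

4 18 2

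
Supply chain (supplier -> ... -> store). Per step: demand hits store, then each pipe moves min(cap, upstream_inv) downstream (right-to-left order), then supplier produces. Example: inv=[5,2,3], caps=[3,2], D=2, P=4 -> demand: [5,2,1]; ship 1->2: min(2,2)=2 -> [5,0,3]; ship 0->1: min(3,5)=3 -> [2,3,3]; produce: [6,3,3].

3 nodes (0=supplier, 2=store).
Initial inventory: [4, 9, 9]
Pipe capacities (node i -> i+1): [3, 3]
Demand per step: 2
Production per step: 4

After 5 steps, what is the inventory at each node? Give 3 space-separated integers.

Step 1: demand=2,sold=2 ship[1->2]=3 ship[0->1]=3 prod=4 -> inv=[5 9 10]
Step 2: demand=2,sold=2 ship[1->2]=3 ship[0->1]=3 prod=4 -> inv=[6 9 11]
Step 3: demand=2,sold=2 ship[1->2]=3 ship[0->1]=3 prod=4 -> inv=[7 9 12]
Step 4: demand=2,sold=2 ship[1->2]=3 ship[0->1]=3 prod=4 -> inv=[8 9 13]
Step 5: demand=2,sold=2 ship[1->2]=3 ship[0->1]=3 prod=4 -> inv=[9 9 14]

9 9 14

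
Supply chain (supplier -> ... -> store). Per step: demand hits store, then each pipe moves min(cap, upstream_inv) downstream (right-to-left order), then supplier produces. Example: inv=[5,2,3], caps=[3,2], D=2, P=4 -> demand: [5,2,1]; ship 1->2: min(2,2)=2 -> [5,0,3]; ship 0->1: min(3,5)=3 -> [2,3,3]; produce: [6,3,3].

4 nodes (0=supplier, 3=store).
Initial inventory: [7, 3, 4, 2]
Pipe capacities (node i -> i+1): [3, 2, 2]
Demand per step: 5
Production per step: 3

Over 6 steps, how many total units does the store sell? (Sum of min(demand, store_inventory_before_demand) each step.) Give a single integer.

Step 1: sold=2 (running total=2) -> [7 4 4 2]
Step 2: sold=2 (running total=4) -> [7 5 4 2]
Step 3: sold=2 (running total=6) -> [7 6 4 2]
Step 4: sold=2 (running total=8) -> [7 7 4 2]
Step 5: sold=2 (running total=10) -> [7 8 4 2]
Step 6: sold=2 (running total=12) -> [7 9 4 2]

Answer: 12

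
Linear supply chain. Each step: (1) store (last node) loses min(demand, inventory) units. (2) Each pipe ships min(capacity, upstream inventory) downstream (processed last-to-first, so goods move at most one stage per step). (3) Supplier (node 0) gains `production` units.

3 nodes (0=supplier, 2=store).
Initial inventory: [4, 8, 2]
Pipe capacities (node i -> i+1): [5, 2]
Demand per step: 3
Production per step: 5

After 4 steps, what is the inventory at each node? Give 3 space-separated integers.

Step 1: demand=3,sold=2 ship[1->2]=2 ship[0->1]=4 prod=5 -> inv=[5 10 2]
Step 2: demand=3,sold=2 ship[1->2]=2 ship[0->1]=5 prod=5 -> inv=[5 13 2]
Step 3: demand=3,sold=2 ship[1->2]=2 ship[0->1]=5 prod=5 -> inv=[5 16 2]
Step 4: demand=3,sold=2 ship[1->2]=2 ship[0->1]=5 prod=5 -> inv=[5 19 2]

5 19 2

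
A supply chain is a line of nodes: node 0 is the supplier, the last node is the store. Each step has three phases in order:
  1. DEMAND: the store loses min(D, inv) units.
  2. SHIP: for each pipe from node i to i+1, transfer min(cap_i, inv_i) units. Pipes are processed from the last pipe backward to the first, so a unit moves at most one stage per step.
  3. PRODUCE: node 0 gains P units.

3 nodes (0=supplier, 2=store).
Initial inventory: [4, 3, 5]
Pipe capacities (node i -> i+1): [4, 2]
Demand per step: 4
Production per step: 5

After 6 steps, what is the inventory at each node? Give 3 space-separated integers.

Step 1: demand=4,sold=4 ship[1->2]=2 ship[0->1]=4 prod=5 -> inv=[5 5 3]
Step 2: demand=4,sold=3 ship[1->2]=2 ship[0->1]=4 prod=5 -> inv=[6 7 2]
Step 3: demand=4,sold=2 ship[1->2]=2 ship[0->1]=4 prod=5 -> inv=[7 9 2]
Step 4: demand=4,sold=2 ship[1->2]=2 ship[0->1]=4 prod=5 -> inv=[8 11 2]
Step 5: demand=4,sold=2 ship[1->2]=2 ship[0->1]=4 prod=5 -> inv=[9 13 2]
Step 6: demand=4,sold=2 ship[1->2]=2 ship[0->1]=4 prod=5 -> inv=[10 15 2]

10 15 2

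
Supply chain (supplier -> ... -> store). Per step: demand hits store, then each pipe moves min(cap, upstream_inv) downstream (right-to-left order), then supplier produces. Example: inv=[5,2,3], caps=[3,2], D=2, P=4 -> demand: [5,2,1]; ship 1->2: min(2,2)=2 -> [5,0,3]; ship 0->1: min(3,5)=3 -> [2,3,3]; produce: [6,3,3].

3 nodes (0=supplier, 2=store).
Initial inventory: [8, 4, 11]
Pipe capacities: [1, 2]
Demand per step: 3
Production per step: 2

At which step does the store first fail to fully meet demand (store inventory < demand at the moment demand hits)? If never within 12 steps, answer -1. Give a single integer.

Step 1: demand=3,sold=3 ship[1->2]=2 ship[0->1]=1 prod=2 -> [9 3 10]
Step 2: demand=3,sold=3 ship[1->2]=2 ship[0->1]=1 prod=2 -> [10 2 9]
Step 3: demand=3,sold=3 ship[1->2]=2 ship[0->1]=1 prod=2 -> [11 1 8]
Step 4: demand=3,sold=3 ship[1->2]=1 ship[0->1]=1 prod=2 -> [12 1 6]
Step 5: demand=3,sold=3 ship[1->2]=1 ship[0->1]=1 prod=2 -> [13 1 4]
Step 6: demand=3,sold=3 ship[1->2]=1 ship[0->1]=1 prod=2 -> [14 1 2]
Step 7: demand=3,sold=2 ship[1->2]=1 ship[0->1]=1 prod=2 -> [15 1 1]
Step 8: demand=3,sold=1 ship[1->2]=1 ship[0->1]=1 prod=2 -> [16 1 1]
Step 9: demand=3,sold=1 ship[1->2]=1 ship[0->1]=1 prod=2 -> [17 1 1]
Step 10: demand=3,sold=1 ship[1->2]=1 ship[0->1]=1 prod=2 -> [18 1 1]
Step 11: demand=3,sold=1 ship[1->2]=1 ship[0->1]=1 prod=2 -> [19 1 1]
Step 12: demand=3,sold=1 ship[1->2]=1 ship[0->1]=1 prod=2 -> [20 1 1]
First stockout at step 7

7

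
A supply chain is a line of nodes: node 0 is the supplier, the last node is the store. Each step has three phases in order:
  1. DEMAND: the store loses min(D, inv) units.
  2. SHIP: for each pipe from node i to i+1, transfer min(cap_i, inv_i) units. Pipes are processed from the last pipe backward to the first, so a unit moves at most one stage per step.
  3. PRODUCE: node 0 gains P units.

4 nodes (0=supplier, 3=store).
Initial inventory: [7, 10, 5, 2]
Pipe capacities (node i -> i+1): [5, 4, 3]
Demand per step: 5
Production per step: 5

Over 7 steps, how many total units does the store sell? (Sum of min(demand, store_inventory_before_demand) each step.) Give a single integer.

Step 1: sold=2 (running total=2) -> [7 11 6 3]
Step 2: sold=3 (running total=5) -> [7 12 7 3]
Step 3: sold=3 (running total=8) -> [7 13 8 3]
Step 4: sold=3 (running total=11) -> [7 14 9 3]
Step 5: sold=3 (running total=14) -> [7 15 10 3]
Step 6: sold=3 (running total=17) -> [7 16 11 3]
Step 7: sold=3 (running total=20) -> [7 17 12 3]

Answer: 20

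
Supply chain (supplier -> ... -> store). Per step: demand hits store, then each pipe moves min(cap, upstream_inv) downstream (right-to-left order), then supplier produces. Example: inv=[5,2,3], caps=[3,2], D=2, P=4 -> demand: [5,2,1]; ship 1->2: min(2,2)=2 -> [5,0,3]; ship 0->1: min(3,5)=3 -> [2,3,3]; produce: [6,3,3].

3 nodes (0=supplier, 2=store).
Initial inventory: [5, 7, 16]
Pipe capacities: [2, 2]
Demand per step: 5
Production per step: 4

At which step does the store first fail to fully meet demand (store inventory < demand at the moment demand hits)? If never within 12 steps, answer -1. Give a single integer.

Step 1: demand=5,sold=5 ship[1->2]=2 ship[0->1]=2 prod=4 -> [7 7 13]
Step 2: demand=5,sold=5 ship[1->2]=2 ship[0->1]=2 prod=4 -> [9 7 10]
Step 3: demand=5,sold=5 ship[1->2]=2 ship[0->1]=2 prod=4 -> [11 7 7]
Step 4: demand=5,sold=5 ship[1->2]=2 ship[0->1]=2 prod=4 -> [13 7 4]
Step 5: demand=5,sold=4 ship[1->2]=2 ship[0->1]=2 prod=4 -> [15 7 2]
Step 6: demand=5,sold=2 ship[1->2]=2 ship[0->1]=2 prod=4 -> [17 7 2]
Step 7: demand=5,sold=2 ship[1->2]=2 ship[0->1]=2 prod=4 -> [19 7 2]
Step 8: demand=5,sold=2 ship[1->2]=2 ship[0->1]=2 prod=4 -> [21 7 2]
Step 9: demand=5,sold=2 ship[1->2]=2 ship[0->1]=2 prod=4 -> [23 7 2]
Step 10: demand=5,sold=2 ship[1->2]=2 ship[0->1]=2 prod=4 -> [25 7 2]
Step 11: demand=5,sold=2 ship[1->2]=2 ship[0->1]=2 prod=4 -> [27 7 2]
Step 12: demand=5,sold=2 ship[1->2]=2 ship[0->1]=2 prod=4 -> [29 7 2]
First stockout at step 5

5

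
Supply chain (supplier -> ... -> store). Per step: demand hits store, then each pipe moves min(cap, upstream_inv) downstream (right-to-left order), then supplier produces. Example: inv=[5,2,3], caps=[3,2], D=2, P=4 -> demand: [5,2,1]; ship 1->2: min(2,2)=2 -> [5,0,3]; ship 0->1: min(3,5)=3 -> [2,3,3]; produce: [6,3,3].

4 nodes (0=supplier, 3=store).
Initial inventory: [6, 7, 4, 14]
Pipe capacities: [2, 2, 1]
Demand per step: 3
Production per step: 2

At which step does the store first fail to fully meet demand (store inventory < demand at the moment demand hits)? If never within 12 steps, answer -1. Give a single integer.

Step 1: demand=3,sold=3 ship[2->3]=1 ship[1->2]=2 ship[0->1]=2 prod=2 -> [6 7 5 12]
Step 2: demand=3,sold=3 ship[2->3]=1 ship[1->2]=2 ship[0->1]=2 prod=2 -> [6 7 6 10]
Step 3: demand=3,sold=3 ship[2->3]=1 ship[1->2]=2 ship[0->1]=2 prod=2 -> [6 7 7 8]
Step 4: demand=3,sold=3 ship[2->3]=1 ship[1->2]=2 ship[0->1]=2 prod=2 -> [6 7 8 6]
Step 5: demand=3,sold=3 ship[2->3]=1 ship[1->2]=2 ship[0->1]=2 prod=2 -> [6 7 9 4]
Step 6: demand=3,sold=3 ship[2->3]=1 ship[1->2]=2 ship[0->1]=2 prod=2 -> [6 7 10 2]
Step 7: demand=3,sold=2 ship[2->3]=1 ship[1->2]=2 ship[0->1]=2 prod=2 -> [6 7 11 1]
Step 8: demand=3,sold=1 ship[2->3]=1 ship[1->2]=2 ship[0->1]=2 prod=2 -> [6 7 12 1]
Step 9: demand=3,sold=1 ship[2->3]=1 ship[1->2]=2 ship[0->1]=2 prod=2 -> [6 7 13 1]
Step 10: demand=3,sold=1 ship[2->3]=1 ship[1->2]=2 ship[0->1]=2 prod=2 -> [6 7 14 1]
Step 11: demand=3,sold=1 ship[2->3]=1 ship[1->2]=2 ship[0->1]=2 prod=2 -> [6 7 15 1]
Step 12: demand=3,sold=1 ship[2->3]=1 ship[1->2]=2 ship[0->1]=2 prod=2 -> [6 7 16 1]
First stockout at step 7

7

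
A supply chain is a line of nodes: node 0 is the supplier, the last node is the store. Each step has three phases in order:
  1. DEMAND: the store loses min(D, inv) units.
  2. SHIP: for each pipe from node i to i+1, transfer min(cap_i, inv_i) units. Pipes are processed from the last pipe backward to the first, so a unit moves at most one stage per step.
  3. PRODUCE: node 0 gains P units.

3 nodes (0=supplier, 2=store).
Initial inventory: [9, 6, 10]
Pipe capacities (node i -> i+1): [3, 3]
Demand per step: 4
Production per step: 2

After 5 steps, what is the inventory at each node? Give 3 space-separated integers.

Step 1: demand=4,sold=4 ship[1->2]=3 ship[0->1]=3 prod=2 -> inv=[8 6 9]
Step 2: demand=4,sold=4 ship[1->2]=3 ship[0->1]=3 prod=2 -> inv=[7 6 8]
Step 3: demand=4,sold=4 ship[1->2]=3 ship[0->1]=3 prod=2 -> inv=[6 6 7]
Step 4: demand=4,sold=4 ship[1->2]=3 ship[0->1]=3 prod=2 -> inv=[5 6 6]
Step 5: demand=4,sold=4 ship[1->2]=3 ship[0->1]=3 prod=2 -> inv=[4 6 5]

4 6 5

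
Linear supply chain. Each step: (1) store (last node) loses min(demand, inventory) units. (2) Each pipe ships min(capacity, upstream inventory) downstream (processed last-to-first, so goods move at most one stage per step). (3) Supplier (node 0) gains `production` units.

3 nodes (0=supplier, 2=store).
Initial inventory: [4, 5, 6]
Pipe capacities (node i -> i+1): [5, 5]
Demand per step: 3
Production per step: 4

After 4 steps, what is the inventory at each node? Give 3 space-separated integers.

Step 1: demand=3,sold=3 ship[1->2]=5 ship[0->1]=4 prod=4 -> inv=[4 4 8]
Step 2: demand=3,sold=3 ship[1->2]=4 ship[0->1]=4 prod=4 -> inv=[4 4 9]
Step 3: demand=3,sold=3 ship[1->2]=4 ship[0->1]=4 prod=4 -> inv=[4 4 10]
Step 4: demand=3,sold=3 ship[1->2]=4 ship[0->1]=4 prod=4 -> inv=[4 4 11]

4 4 11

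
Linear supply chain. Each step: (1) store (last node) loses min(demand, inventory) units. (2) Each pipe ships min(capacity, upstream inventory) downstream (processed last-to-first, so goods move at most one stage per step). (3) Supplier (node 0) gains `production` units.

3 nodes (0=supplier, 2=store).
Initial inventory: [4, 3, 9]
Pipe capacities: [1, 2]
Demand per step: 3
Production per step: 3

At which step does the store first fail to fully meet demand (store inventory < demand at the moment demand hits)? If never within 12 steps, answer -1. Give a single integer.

Step 1: demand=3,sold=3 ship[1->2]=2 ship[0->1]=1 prod=3 -> [6 2 8]
Step 2: demand=3,sold=3 ship[1->2]=2 ship[0->1]=1 prod=3 -> [8 1 7]
Step 3: demand=3,sold=3 ship[1->2]=1 ship[0->1]=1 prod=3 -> [10 1 5]
Step 4: demand=3,sold=3 ship[1->2]=1 ship[0->1]=1 prod=3 -> [12 1 3]
Step 5: demand=3,sold=3 ship[1->2]=1 ship[0->1]=1 prod=3 -> [14 1 1]
Step 6: demand=3,sold=1 ship[1->2]=1 ship[0->1]=1 prod=3 -> [16 1 1]
Step 7: demand=3,sold=1 ship[1->2]=1 ship[0->1]=1 prod=3 -> [18 1 1]
Step 8: demand=3,sold=1 ship[1->2]=1 ship[0->1]=1 prod=3 -> [20 1 1]
Step 9: demand=3,sold=1 ship[1->2]=1 ship[0->1]=1 prod=3 -> [22 1 1]
Step 10: demand=3,sold=1 ship[1->2]=1 ship[0->1]=1 prod=3 -> [24 1 1]
Step 11: demand=3,sold=1 ship[1->2]=1 ship[0->1]=1 prod=3 -> [26 1 1]
Step 12: demand=3,sold=1 ship[1->2]=1 ship[0->1]=1 prod=3 -> [28 1 1]
First stockout at step 6

6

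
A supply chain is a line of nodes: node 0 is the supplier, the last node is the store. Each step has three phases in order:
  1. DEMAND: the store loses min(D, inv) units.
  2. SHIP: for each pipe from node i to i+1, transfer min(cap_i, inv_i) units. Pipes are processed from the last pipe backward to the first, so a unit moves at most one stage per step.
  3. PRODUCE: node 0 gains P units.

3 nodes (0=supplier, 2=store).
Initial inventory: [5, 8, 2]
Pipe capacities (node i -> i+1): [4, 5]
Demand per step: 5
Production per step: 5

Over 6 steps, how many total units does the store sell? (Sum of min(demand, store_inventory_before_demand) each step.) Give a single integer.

Answer: 26

Derivation:
Step 1: sold=2 (running total=2) -> [6 7 5]
Step 2: sold=5 (running total=7) -> [7 6 5]
Step 3: sold=5 (running total=12) -> [8 5 5]
Step 4: sold=5 (running total=17) -> [9 4 5]
Step 5: sold=5 (running total=22) -> [10 4 4]
Step 6: sold=4 (running total=26) -> [11 4 4]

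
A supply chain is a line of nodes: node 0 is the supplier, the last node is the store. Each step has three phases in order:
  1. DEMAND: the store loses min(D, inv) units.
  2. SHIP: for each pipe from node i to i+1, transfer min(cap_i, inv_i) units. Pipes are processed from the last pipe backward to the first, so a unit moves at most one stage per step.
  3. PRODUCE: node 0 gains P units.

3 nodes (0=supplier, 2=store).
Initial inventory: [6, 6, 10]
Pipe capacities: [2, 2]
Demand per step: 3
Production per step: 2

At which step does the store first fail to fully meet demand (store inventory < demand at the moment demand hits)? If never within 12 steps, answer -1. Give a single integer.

Step 1: demand=3,sold=3 ship[1->2]=2 ship[0->1]=2 prod=2 -> [6 6 9]
Step 2: demand=3,sold=3 ship[1->2]=2 ship[0->1]=2 prod=2 -> [6 6 8]
Step 3: demand=3,sold=3 ship[1->2]=2 ship[0->1]=2 prod=2 -> [6 6 7]
Step 4: demand=3,sold=3 ship[1->2]=2 ship[0->1]=2 prod=2 -> [6 6 6]
Step 5: demand=3,sold=3 ship[1->2]=2 ship[0->1]=2 prod=2 -> [6 6 5]
Step 6: demand=3,sold=3 ship[1->2]=2 ship[0->1]=2 prod=2 -> [6 6 4]
Step 7: demand=3,sold=3 ship[1->2]=2 ship[0->1]=2 prod=2 -> [6 6 3]
Step 8: demand=3,sold=3 ship[1->2]=2 ship[0->1]=2 prod=2 -> [6 6 2]
Step 9: demand=3,sold=2 ship[1->2]=2 ship[0->1]=2 prod=2 -> [6 6 2]
Step 10: demand=3,sold=2 ship[1->2]=2 ship[0->1]=2 prod=2 -> [6 6 2]
Step 11: demand=3,sold=2 ship[1->2]=2 ship[0->1]=2 prod=2 -> [6 6 2]
Step 12: demand=3,sold=2 ship[1->2]=2 ship[0->1]=2 prod=2 -> [6 6 2]
First stockout at step 9

9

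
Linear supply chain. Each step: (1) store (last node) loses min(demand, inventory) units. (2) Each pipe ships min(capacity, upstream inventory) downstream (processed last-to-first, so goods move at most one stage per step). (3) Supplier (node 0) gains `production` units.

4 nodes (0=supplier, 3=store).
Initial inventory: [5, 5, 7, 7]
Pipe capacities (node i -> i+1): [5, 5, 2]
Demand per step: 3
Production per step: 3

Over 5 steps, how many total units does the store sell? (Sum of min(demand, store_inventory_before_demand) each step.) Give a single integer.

Step 1: sold=3 (running total=3) -> [3 5 10 6]
Step 2: sold=3 (running total=6) -> [3 3 13 5]
Step 3: sold=3 (running total=9) -> [3 3 14 4]
Step 4: sold=3 (running total=12) -> [3 3 15 3]
Step 5: sold=3 (running total=15) -> [3 3 16 2]

Answer: 15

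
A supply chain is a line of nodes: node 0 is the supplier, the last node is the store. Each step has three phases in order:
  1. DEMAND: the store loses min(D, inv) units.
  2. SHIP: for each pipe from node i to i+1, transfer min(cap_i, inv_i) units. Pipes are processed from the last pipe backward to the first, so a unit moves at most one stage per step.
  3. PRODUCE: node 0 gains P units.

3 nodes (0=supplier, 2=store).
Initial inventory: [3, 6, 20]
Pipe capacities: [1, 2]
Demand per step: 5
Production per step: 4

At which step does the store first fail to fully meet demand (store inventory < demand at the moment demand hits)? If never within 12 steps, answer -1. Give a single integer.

Step 1: demand=5,sold=5 ship[1->2]=2 ship[0->1]=1 prod=4 -> [6 5 17]
Step 2: demand=5,sold=5 ship[1->2]=2 ship[0->1]=1 prod=4 -> [9 4 14]
Step 3: demand=5,sold=5 ship[1->2]=2 ship[0->1]=1 prod=4 -> [12 3 11]
Step 4: demand=5,sold=5 ship[1->2]=2 ship[0->1]=1 prod=4 -> [15 2 8]
Step 5: demand=5,sold=5 ship[1->2]=2 ship[0->1]=1 prod=4 -> [18 1 5]
Step 6: demand=5,sold=5 ship[1->2]=1 ship[0->1]=1 prod=4 -> [21 1 1]
Step 7: demand=5,sold=1 ship[1->2]=1 ship[0->1]=1 prod=4 -> [24 1 1]
Step 8: demand=5,sold=1 ship[1->2]=1 ship[0->1]=1 prod=4 -> [27 1 1]
Step 9: demand=5,sold=1 ship[1->2]=1 ship[0->1]=1 prod=4 -> [30 1 1]
Step 10: demand=5,sold=1 ship[1->2]=1 ship[0->1]=1 prod=4 -> [33 1 1]
Step 11: demand=5,sold=1 ship[1->2]=1 ship[0->1]=1 prod=4 -> [36 1 1]
Step 12: demand=5,sold=1 ship[1->2]=1 ship[0->1]=1 prod=4 -> [39 1 1]
First stockout at step 7

7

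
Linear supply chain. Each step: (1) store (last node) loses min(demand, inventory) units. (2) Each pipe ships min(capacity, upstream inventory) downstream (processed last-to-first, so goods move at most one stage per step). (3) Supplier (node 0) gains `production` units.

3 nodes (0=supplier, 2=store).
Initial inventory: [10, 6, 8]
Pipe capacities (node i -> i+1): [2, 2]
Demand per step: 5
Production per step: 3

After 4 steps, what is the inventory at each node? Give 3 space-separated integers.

Step 1: demand=5,sold=5 ship[1->2]=2 ship[0->1]=2 prod=3 -> inv=[11 6 5]
Step 2: demand=5,sold=5 ship[1->2]=2 ship[0->1]=2 prod=3 -> inv=[12 6 2]
Step 3: demand=5,sold=2 ship[1->2]=2 ship[0->1]=2 prod=3 -> inv=[13 6 2]
Step 4: demand=5,sold=2 ship[1->2]=2 ship[0->1]=2 prod=3 -> inv=[14 6 2]

14 6 2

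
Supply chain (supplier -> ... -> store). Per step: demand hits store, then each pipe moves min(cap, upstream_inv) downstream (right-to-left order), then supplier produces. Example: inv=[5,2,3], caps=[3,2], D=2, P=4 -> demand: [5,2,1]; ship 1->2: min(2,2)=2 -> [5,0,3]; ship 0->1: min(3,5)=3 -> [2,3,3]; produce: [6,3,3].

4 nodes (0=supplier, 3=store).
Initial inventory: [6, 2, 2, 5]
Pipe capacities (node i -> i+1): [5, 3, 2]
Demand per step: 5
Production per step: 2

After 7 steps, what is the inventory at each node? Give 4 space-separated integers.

Step 1: demand=5,sold=5 ship[2->3]=2 ship[1->2]=2 ship[0->1]=5 prod=2 -> inv=[3 5 2 2]
Step 2: demand=5,sold=2 ship[2->3]=2 ship[1->2]=3 ship[0->1]=3 prod=2 -> inv=[2 5 3 2]
Step 3: demand=5,sold=2 ship[2->3]=2 ship[1->2]=3 ship[0->1]=2 prod=2 -> inv=[2 4 4 2]
Step 4: demand=5,sold=2 ship[2->3]=2 ship[1->2]=3 ship[0->1]=2 prod=2 -> inv=[2 3 5 2]
Step 5: demand=5,sold=2 ship[2->3]=2 ship[1->2]=3 ship[0->1]=2 prod=2 -> inv=[2 2 6 2]
Step 6: demand=5,sold=2 ship[2->3]=2 ship[1->2]=2 ship[0->1]=2 prod=2 -> inv=[2 2 6 2]
Step 7: demand=5,sold=2 ship[2->3]=2 ship[1->2]=2 ship[0->1]=2 prod=2 -> inv=[2 2 6 2]

2 2 6 2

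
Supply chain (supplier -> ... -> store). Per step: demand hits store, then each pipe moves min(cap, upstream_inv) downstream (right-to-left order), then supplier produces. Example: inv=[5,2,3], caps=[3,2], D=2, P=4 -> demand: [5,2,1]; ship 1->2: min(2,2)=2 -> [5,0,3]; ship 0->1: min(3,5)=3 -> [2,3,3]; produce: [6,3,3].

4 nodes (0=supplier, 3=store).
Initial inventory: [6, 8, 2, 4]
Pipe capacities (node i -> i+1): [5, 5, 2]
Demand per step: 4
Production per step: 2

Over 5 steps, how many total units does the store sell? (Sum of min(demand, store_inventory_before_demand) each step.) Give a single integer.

Step 1: sold=4 (running total=4) -> [3 8 5 2]
Step 2: sold=2 (running total=6) -> [2 6 8 2]
Step 3: sold=2 (running total=8) -> [2 3 11 2]
Step 4: sold=2 (running total=10) -> [2 2 12 2]
Step 5: sold=2 (running total=12) -> [2 2 12 2]

Answer: 12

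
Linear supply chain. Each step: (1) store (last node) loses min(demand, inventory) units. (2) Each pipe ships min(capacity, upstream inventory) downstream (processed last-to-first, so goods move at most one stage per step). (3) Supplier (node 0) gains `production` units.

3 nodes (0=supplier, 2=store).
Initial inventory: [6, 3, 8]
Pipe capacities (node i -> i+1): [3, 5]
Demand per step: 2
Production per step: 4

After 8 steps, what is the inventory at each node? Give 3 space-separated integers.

Step 1: demand=2,sold=2 ship[1->2]=3 ship[0->1]=3 prod=4 -> inv=[7 3 9]
Step 2: demand=2,sold=2 ship[1->2]=3 ship[0->1]=3 prod=4 -> inv=[8 3 10]
Step 3: demand=2,sold=2 ship[1->2]=3 ship[0->1]=3 prod=4 -> inv=[9 3 11]
Step 4: demand=2,sold=2 ship[1->2]=3 ship[0->1]=3 prod=4 -> inv=[10 3 12]
Step 5: demand=2,sold=2 ship[1->2]=3 ship[0->1]=3 prod=4 -> inv=[11 3 13]
Step 6: demand=2,sold=2 ship[1->2]=3 ship[0->1]=3 prod=4 -> inv=[12 3 14]
Step 7: demand=2,sold=2 ship[1->2]=3 ship[0->1]=3 prod=4 -> inv=[13 3 15]
Step 8: demand=2,sold=2 ship[1->2]=3 ship[0->1]=3 prod=4 -> inv=[14 3 16]

14 3 16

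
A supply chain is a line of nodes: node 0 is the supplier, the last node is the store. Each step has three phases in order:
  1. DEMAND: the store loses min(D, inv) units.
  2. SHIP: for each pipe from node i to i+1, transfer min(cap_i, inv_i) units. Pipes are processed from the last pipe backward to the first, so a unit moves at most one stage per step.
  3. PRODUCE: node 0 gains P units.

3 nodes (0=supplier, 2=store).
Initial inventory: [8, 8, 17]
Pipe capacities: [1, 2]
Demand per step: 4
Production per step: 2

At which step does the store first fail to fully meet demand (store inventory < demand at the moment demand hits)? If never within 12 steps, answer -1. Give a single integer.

Step 1: demand=4,sold=4 ship[1->2]=2 ship[0->1]=1 prod=2 -> [9 7 15]
Step 2: demand=4,sold=4 ship[1->2]=2 ship[0->1]=1 prod=2 -> [10 6 13]
Step 3: demand=4,sold=4 ship[1->2]=2 ship[0->1]=1 prod=2 -> [11 5 11]
Step 4: demand=4,sold=4 ship[1->2]=2 ship[0->1]=1 prod=2 -> [12 4 9]
Step 5: demand=4,sold=4 ship[1->2]=2 ship[0->1]=1 prod=2 -> [13 3 7]
Step 6: demand=4,sold=4 ship[1->2]=2 ship[0->1]=1 prod=2 -> [14 2 5]
Step 7: demand=4,sold=4 ship[1->2]=2 ship[0->1]=1 prod=2 -> [15 1 3]
Step 8: demand=4,sold=3 ship[1->2]=1 ship[0->1]=1 prod=2 -> [16 1 1]
Step 9: demand=4,sold=1 ship[1->2]=1 ship[0->1]=1 prod=2 -> [17 1 1]
Step 10: demand=4,sold=1 ship[1->2]=1 ship[0->1]=1 prod=2 -> [18 1 1]
Step 11: demand=4,sold=1 ship[1->2]=1 ship[0->1]=1 prod=2 -> [19 1 1]
Step 12: demand=4,sold=1 ship[1->2]=1 ship[0->1]=1 prod=2 -> [20 1 1]
First stockout at step 8

8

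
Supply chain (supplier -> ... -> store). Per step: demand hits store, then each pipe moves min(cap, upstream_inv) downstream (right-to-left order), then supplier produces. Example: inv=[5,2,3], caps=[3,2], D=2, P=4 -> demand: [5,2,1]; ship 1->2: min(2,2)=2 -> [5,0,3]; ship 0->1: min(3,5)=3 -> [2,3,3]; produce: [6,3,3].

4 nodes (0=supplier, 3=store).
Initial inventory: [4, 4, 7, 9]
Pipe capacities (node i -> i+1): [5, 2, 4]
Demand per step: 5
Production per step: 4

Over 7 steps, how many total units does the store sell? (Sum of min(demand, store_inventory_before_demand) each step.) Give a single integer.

Answer: 26

Derivation:
Step 1: sold=5 (running total=5) -> [4 6 5 8]
Step 2: sold=5 (running total=10) -> [4 8 3 7]
Step 3: sold=5 (running total=15) -> [4 10 2 5]
Step 4: sold=5 (running total=20) -> [4 12 2 2]
Step 5: sold=2 (running total=22) -> [4 14 2 2]
Step 6: sold=2 (running total=24) -> [4 16 2 2]
Step 7: sold=2 (running total=26) -> [4 18 2 2]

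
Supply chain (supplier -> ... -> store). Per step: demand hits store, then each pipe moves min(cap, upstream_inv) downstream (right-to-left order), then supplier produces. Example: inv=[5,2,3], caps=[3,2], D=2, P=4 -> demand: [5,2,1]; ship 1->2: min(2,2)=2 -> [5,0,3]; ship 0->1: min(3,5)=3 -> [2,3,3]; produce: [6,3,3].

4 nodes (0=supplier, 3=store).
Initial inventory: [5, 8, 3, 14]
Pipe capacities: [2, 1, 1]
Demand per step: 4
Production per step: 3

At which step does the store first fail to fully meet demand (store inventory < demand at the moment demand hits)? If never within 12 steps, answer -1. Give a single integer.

Step 1: demand=4,sold=4 ship[2->3]=1 ship[1->2]=1 ship[0->1]=2 prod=3 -> [6 9 3 11]
Step 2: demand=4,sold=4 ship[2->3]=1 ship[1->2]=1 ship[0->1]=2 prod=3 -> [7 10 3 8]
Step 3: demand=4,sold=4 ship[2->3]=1 ship[1->2]=1 ship[0->1]=2 prod=3 -> [8 11 3 5]
Step 4: demand=4,sold=4 ship[2->3]=1 ship[1->2]=1 ship[0->1]=2 prod=3 -> [9 12 3 2]
Step 5: demand=4,sold=2 ship[2->3]=1 ship[1->2]=1 ship[0->1]=2 prod=3 -> [10 13 3 1]
Step 6: demand=4,sold=1 ship[2->3]=1 ship[1->2]=1 ship[0->1]=2 prod=3 -> [11 14 3 1]
Step 7: demand=4,sold=1 ship[2->3]=1 ship[1->2]=1 ship[0->1]=2 prod=3 -> [12 15 3 1]
Step 8: demand=4,sold=1 ship[2->3]=1 ship[1->2]=1 ship[0->1]=2 prod=3 -> [13 16 3 1]
Step 9: demand=4,sold=1 ship[2->3]=1 ship[1->2]=1 ship[0->1]=2 prod=3 -> [14 17 3 1]
Step 10: demand=4,sold=1 ship[2->3]=1 ship[1->2]=1 ship[0->1]=2 prod=3 -> [15 18 3 1]
Step 11: demand=4,sold=1 ship[2->3]=1 ship[1->2]=1 ship[0->1]=2 prod=3 -> [16 19 3 1]
Step 12: demand=4,sold=1 ship[2->3]=1 ship[1->2]=1 ship[0->1]=2 prod=3 -> [17 20 3 1]
First stockout at step 5

5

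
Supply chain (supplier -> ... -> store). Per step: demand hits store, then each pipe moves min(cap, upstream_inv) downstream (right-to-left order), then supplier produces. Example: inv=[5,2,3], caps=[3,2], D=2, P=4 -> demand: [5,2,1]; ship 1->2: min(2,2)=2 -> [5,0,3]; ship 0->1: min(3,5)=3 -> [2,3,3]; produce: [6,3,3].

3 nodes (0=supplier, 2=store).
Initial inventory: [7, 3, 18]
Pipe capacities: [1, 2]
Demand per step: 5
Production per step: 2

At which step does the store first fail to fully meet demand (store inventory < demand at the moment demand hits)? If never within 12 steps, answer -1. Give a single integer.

Step 1: demand=5,sold=5 ship[1->2]=2 ship[0->1]=1 prod=2 -> [8 2 15]
Step 2: demand=5,sold=5 ship[1->2]=2 ship[0->1]=1 prod=2 -> [9 1 12]
Step 3: demand=5,sold=5 ship[1->2]=1 ship[0->1]=1 prod=2 -> [10 1 8]
Step 4: demand=5,sold=5 ship[1->2]=1 ship[0->1]=1 prod=2 -> [11 1 4]
Step 5: demand=5,sold=4 ship[1->2]=1 ship[0->1]=1 prod=2 -> [12 1 1]
Step 6: demand=5,sold=1 ship[1->2]=1 ship[0->1]=1 prod=2 -> [13 1 1]
Step 7: demand=5,sold=1 ship[1->2]=1 ship[0->1]=1 prod=2 -> [14 1 1]
Step 8: demand=5,sold=1 ship[1->2]=1 ship[0->1]=1 prod=2 -> [15 1 1]
Step 9: demand=5,sold=1 ship[1->2]=1 ship[0->1]=1 prod=2 -> [16 1 1]
Step 10: demand=5,sold=1 ship[1->2]=1 ship[0->1]=1 prod=2 -> [17 1 1]
Step 11: demand=5,sold=1 ship[1->2]=1 ship[0->1]=1 prod=2 -> [18 1 1]
Step 12: demand=5,sold=1 ship[1->2]=1 ship[0->1]=1 prod=2 -> [19 1 1]
First stockout at step 5

5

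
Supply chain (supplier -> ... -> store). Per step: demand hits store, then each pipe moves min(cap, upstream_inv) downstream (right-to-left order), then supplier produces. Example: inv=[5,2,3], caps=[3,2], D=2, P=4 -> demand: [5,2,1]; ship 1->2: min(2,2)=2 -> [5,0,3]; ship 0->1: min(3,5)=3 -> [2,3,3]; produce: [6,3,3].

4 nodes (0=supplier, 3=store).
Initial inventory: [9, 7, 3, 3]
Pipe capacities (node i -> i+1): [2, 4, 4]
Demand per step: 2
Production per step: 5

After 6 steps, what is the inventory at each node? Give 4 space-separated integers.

Step 1: demand=2,sold=2 ship[2->3]=3 ship[1->2]=4 ship[0->1]=2 prod=5 -> inv=[12 5 4 4]
Step 2: demand=2,sold=2 ship[2->3]=4 ship[1->2]=4 ship[0->1]=2 prod=5 -> inv=[15 3 4 6]
Step 3: demand=2,sold=2 ship[2->3]=4 ship[1->2]=3 ship[0->1]=2 prod=5 -> inv=[18 2 3 8]
Step 4: demand=2,sold=2 ship[2->3]=3 ship[1->2]=2 ship[0->1]=2 prod=5 -> inv=[21 2 2 9]
Step 5: demand=2,sold=2 ship[2->3]=2 ship[1->2]=2 ship[0->1]=2 prod=5 -> inv=[24 2 2 9]
Step 6: demand=2,sold=2 ship[2->3]=2 ship[1->2]=2 ship[0->1]=2 prod=5 -> inv=[27 2 2 9]

27 2 2 9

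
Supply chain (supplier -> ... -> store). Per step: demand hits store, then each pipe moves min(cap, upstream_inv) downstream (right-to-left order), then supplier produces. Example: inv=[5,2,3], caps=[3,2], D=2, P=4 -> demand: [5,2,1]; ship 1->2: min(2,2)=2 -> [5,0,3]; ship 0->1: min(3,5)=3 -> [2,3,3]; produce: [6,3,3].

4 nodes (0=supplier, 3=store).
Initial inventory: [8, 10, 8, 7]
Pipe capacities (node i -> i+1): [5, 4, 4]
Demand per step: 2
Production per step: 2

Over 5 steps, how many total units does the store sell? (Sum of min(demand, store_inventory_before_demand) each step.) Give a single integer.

Step 1: sold=2 (running total=2) -> [5 11 8 9]
Step 2: sold=2 (running total=4) -> [2 12 8 11]
Step 3: sold=2 (running total=6) -> [2 10 8 13]
Step 4: sold=2 (running total=8) -> [2 8 8 15]
Step 5: sold=2 (running total=10) -> [2 6 8 17]

Answer: 10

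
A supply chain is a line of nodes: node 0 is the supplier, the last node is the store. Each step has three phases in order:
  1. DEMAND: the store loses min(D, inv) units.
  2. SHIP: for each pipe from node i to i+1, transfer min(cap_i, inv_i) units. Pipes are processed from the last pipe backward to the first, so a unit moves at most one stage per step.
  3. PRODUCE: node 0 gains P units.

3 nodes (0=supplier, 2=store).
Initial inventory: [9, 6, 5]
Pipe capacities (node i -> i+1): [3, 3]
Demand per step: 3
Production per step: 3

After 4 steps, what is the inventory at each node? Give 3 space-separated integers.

Step 1: demand=3,sold=3 ship[1->2]=3 ship[0->1]=3 prod=3 -> inv=[9 6 5]
Step 2: demand=3,sold=3 ship[1->2]=3 ship[0->1]=3 prod=3 -> inv=[9 6 5]
Step 3: demand=3,sold=3 ship[1->2]=3 ship[0->1]=3 prod=3 -> inv=[9 6 5]
Step 4: demand=3,sold=3 ship[1->2]=3 ship[0->1]=3 prod=3 -> inv=[9 6 5]

9 6 5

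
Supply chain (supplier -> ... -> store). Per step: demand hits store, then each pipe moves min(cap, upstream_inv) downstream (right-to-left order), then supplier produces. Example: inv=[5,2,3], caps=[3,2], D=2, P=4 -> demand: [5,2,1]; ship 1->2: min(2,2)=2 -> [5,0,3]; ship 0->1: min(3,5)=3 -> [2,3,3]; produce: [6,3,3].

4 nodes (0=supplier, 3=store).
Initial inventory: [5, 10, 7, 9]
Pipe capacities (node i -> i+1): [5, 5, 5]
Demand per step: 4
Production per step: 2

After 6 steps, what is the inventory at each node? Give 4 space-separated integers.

Step 1: demand=4,sold=4 ship[2->3]=5 ship[1->2]=5 ship[0->1]=5 prod=2 -> inv=[2 10 7 10]
Step 2: demand=4,sold=4 ship[2->3]=5 ship[1->2]=5 ship[0->1]=2 prod=2 -> inv=[2 7 7 11]
Step 3: demand=4,sold=4 ship[2->3]=5 ship[1->2]=5 ship[0->1]=2 prod=2 -> inv=[2 4 7 12]
Step 4: demand=4,sold=4 ship[2->3]=5 ship[1->2]=4 ship[0->1]=2 prod=2 -> inv=[2 2 6 13]
Step 5: demand=4,sold=4 ship[2->3]=5 ship[1->2]=2 ship[0->1]=2 prod=2 -> inv=[2 2 3 14]
Step 6: demand=4,sold=4 ship[2->3]=3 ship[1->2]=2 ship[0->1]=2 prod=2 -> inv=[2 2 2 13]

2 2 2 13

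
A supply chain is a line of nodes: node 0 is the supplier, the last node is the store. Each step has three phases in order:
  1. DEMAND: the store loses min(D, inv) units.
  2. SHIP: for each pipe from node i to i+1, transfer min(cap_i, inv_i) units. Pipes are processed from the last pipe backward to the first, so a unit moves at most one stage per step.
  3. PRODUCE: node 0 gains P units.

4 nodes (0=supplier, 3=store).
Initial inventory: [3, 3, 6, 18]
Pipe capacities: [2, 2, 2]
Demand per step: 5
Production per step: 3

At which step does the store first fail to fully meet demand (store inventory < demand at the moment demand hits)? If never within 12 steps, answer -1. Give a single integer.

Step 1: demand=5,sold=5 ship[2->3]=2 ship[1->2]=2 ship[0->1]=2 prod=3 -> [4 3 6 15]
Step 2: demand=5,sold=5 ship[2->3]=2 ship[1->2]=2 ship[0->1]=2 prod=3 -> [5 3 6 12]
Step 3: demand=5,sold=5 ship[2->3]=2 ship[1->2]=2 ship[0->1]=2 prod=3 -> [6 3 6 9]
Step 4: demand=5,sold=5 ship[2->3]=2 ship[1->2]=2 ship[0->1]=2 prod=3 -> [7 3 6 6]
Step 5: demand=5,sold=5 ship[2->3]=2 ship[1->2]=2 ship[0->1]=2 prod=3 -> [8 3 6 3]
Step 6: demand=5,sold=3 ship[2->3]=2 ship[1->2]=2 ship[0->1]=2 prod=3 -> [9 3 6 2]
Step 7: demand=5,sold=2 ship[2->3]=2 ship[1->2]=2 ship[0->1]=2 prod=3 -> [10 3 6 2]
Step 8: demand=5,sold=2 ship[2->3]=2 ship[1->2]=2 ship[0->1]=2 prod=3 -> [11 3 6 2]
Step 9: demand=5,sold=2 ship[2->3]=2 ship[1->2]=2 ship[0->1]=2 prod=3 -> [12 3 6 2]
Step 10: demand=5,sold=2 ship[2->3]=2 ship[1->2]=2 ship[0->1]=2 prod=3 -> [13 3 6 2]
Step 11: demand=5,sold=2 ship[2->3]=2 ship[1->2]=2 ship[0->1]=2 prod=3 -> [14 3 6 2]
Step 12: demand=5,sold=2 ship[2->3]=2 ship[1->2]=2 ship[0->1]=2 prod=3 -> [15 3 6 2]
First stockout at step 6

6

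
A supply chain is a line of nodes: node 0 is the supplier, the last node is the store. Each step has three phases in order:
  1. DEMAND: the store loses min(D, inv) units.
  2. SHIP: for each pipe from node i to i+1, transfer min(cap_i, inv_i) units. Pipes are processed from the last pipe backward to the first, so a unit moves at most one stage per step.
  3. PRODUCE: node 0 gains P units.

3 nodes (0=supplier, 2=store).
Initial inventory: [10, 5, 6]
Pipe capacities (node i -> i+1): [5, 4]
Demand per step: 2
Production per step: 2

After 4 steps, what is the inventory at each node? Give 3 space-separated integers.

Step 1: demand=2,sold=2 ship[1->2]=4 ship[0->1]=5 prod=2 -> inv=[7 6 8]
Step 2: demand=2,sold=2 ship[1->2]=4 ship[0->1]=5 prod=2 -> inv=[4 7 10]
Step 3: demand=2,sold=2 ship[1->2]=4 ship[0->1]=4 prod=2 -> inv=[2 7 12]
Step 4: demand=2,sold=2 ship[1->2]=4 ship[0->1]=2 prod=2 -> inv=[2 5 14]

2 5 14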